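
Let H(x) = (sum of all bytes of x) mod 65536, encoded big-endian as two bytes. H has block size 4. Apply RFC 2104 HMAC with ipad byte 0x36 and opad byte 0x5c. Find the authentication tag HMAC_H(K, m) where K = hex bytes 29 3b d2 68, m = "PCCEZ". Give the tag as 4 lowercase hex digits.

0283

Key hex bytes 29 3b d2 68 is exactly B = 4 bytes: K' = 29 3b d2 68.
K' ⊕ ipad = 1f 0d e4 5e.  K' ⊕ opad = 75 67 8e 34.
Inner input = (K'⊕ipad) ∥ m = 1f 0d e4 5e ∥ 50 43 43 45 5a.
Inner hash: sum = 31+13+228+94+80+67+67+69+90 = 739 → 02 e3.
Outer input = (K'⊕opad) ∥ inner = 75 67 8e 34 ∥ 02 e3.
Outer hash (tag): sum = 117+103+142+52+2+227 = 643 → 02 83.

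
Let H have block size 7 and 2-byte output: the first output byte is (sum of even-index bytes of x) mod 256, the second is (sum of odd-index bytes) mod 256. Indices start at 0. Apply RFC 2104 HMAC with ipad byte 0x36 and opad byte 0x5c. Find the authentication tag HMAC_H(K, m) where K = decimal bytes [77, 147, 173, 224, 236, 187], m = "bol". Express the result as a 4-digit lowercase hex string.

Key decimal bytes [77, 147, 173, 224, 236, 187] = 4d 93 ad e0 ec bb is 6 bytes ≤ B = 7; zero-pad to 7 bytes: K' = 4d 93 ad e0 ec bb 00.
K' ⊕ ipad = 7b a5 9b d6 da 8d 36.  K' ⊕ opad = 11 cf f1 bc b0 e7 5c.
Inner input = (K'⊕ipad) ∥ m = 7b a5 9b d6 da 8d 36 ∥ 62 6f 6c.
Inner hash: even-index sum = 661 mod 256 = 149; odd-index sum = 726 mod 256 = 214 → 95 d6.
Outer input = (K'⊕opad) ∥ inner = 11 cf f1 bc b0 e7 5c ∥ 95 d6.
Outer hash (tag): even-index sum = 740 mod 256 = 228; odd-index sum = 775 mod 256 = 7 → e4 07.

e407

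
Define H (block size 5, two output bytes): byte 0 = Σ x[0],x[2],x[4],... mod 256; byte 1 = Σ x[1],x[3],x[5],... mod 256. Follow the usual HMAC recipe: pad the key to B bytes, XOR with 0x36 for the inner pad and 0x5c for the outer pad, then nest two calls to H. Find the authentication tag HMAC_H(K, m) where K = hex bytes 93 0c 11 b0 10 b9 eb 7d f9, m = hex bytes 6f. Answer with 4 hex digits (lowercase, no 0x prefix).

e524

Key hex bytes 93 0c 11 b0 10 b9 eb 7d f9 is 9 bytes > B = 5, so hash it first: H(key) = 98 f2, then zero-pad to 5 bytes: K' = 98 f2 00 00 00.
K' ⊕ ipad = ae c4 36 36 36.  K' ⊕ opad = c4 ae 5c 5c 5c.
Inner input = (K'⊕ipad) ∥ m = ae c4 36 36 36 ∥ 6f.
Inner hash: even-index sum = 282 mod 256 = 26; odd-index sum = 361 mod 256 = 105 → 1a 69.
Outer input = (K'⊕opad) ∥ inner = c4 ae 5c 5c 5c ∥ 1a 69.
Outer hash (tag): even-index sum = 485 mod 256 = 229; odd-index sum = 292 mod 256 = 36 → e5 24.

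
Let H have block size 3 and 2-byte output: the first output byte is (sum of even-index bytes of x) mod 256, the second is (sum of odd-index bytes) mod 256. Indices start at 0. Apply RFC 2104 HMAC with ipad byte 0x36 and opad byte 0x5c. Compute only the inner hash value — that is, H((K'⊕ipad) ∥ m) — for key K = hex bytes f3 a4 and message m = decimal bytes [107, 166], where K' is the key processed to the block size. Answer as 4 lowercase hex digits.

Key hex bytes f3 a4 is 2 bytes ≤ B = 3; zero-pad to 3 bytes: K' = f3 a4 00.
K' ⊕ ipad = c5 92 36.
Inner input = c5 92 36 ∥ 6b a6.
Inner hash: even-index sum = 417 mod 256 = 161; odd-index sum = 253 mod 256 = 253 → a1 fd.

a1fd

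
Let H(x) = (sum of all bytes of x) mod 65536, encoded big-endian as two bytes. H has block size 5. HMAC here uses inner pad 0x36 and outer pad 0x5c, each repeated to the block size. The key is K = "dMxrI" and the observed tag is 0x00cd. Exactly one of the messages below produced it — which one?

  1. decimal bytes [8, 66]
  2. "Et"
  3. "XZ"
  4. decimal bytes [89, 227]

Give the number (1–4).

4

Key "dMxrI" = 64 4d 78 72 49 is exactly B = 5 bytes: K' = 64 4d 78 72 49.
K' ⊕ ipad = 52 7b 4e 44 7f; K' ⊕ opad = 38 11 24 2e 15.
m1: inner = H(52 7b 4e 44 7f 08 42) = 02 28; tag = H(38 11 24 2e 15 02 28) = 00da
m2: inner = H(52 7b 4e 44 7f 45 74) = 02 97; tag = H(38 11 24 2e 15 02 97) = 0149
m3: inner = H(52 7b 4e 44 7f 58 5a) = 02 90; tag = H(38 11 24 2e 15 02 90) = 0142
m4: inner = H(52 7b 4e 44 7f 59 e3) = 03 1a; tag = H(38 11 24 2e 15 03 1a) = 00cd ← matches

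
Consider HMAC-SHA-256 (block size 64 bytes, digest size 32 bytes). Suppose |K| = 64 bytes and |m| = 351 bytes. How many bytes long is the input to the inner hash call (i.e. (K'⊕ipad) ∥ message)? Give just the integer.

415

Key is 64 ≤ 64 bytes, zero-padded: |K'| = 64.
Inner input = (K'⊕ipad) ∥ m → 64 + 351 = 415 bytes.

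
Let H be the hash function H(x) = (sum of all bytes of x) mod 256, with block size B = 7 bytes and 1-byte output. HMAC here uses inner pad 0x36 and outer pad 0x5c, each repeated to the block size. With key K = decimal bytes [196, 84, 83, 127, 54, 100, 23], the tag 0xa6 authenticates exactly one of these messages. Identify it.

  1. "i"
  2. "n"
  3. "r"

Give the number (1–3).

3

Key decimal bytes [196, 84, 83, 127, 54, 100, 23] = c4 54 53 7f 36 64 17 is exactly B = 7 bytes: K' = c4 54 53 7f 36 64 17.
K' ⊕ ipad = f2 62 65 49 00 52 21; K' ⊕ opad = 98 08 0f 23 6a 38 4b.
m1: inner = H(f2 62 65 49 00 52 21 69) = de; tag = H(98 08 0f 23 6a 38 4b de) = 9d
m2: inner = H(f2 62 65 49 00 52 21 6e) = e3; tag = H(98 08 0f 23 6a 38 4b e3) = a2
m3: inner = H(f2 62 65 49 00 52 21 72) = e7; tag = H(98 08 0f 23 6a 38 4b e7) = a6 ← matches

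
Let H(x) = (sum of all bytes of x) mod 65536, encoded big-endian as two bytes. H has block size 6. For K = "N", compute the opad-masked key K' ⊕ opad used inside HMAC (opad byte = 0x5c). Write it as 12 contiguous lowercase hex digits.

125c5c5c5c5c

Key "N" = 4e is 1 byte ≤ B = 6; zero-pad to 6 bytes: K' = 4e 00 00 00 00 00.
XOR each byte with 0x5c: 4e⊕5c=12, 00⊕5c=5c, 00⊕5c=5c, 00⊕5c=5c, 00⊕5c=5c, 00⊕5c=5c.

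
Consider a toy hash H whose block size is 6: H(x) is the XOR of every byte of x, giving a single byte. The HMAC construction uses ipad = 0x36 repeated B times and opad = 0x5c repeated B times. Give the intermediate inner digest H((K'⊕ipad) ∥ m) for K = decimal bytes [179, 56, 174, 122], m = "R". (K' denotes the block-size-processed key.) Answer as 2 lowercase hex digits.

Key decimal bytes [179, 56, 174, 122] = b3 38 ae 7a is 4 bytes ≤ B = 6; zero-pad to 6 bytes: K' = b3 38 ae 7a 00 00.
K' ⊕ ipad = 85 0e 98 4c 36 36.
Inner input = 85 0e 98 4c 36 36 ∥ 52.
Inner hash: XOR 85⊕0e⊕98⊕4c⊕36⊕36⊕52 = 0d.

0d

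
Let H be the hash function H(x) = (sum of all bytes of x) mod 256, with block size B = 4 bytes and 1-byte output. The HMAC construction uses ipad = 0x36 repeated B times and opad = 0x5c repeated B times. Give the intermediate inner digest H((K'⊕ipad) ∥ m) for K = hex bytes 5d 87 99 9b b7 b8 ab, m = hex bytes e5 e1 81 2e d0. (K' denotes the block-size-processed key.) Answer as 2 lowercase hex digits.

eb

Key hex bytes 5d 87 99 9b b7 b8 ab is 7 bytes > B = 4, so hash it first: H(key) = 32, then zero-pad to 4 bytes: K' = 32 00 00 00.
K' ⊕ ipad = 04 36 36 36.
Inner input = 04 36 36 36 ∥ e5 e1 81 2e d0.
Inner hash: sum = 4+54+54+54+229+225+129+46+208 = 1003; mod 256 = 235 → eb.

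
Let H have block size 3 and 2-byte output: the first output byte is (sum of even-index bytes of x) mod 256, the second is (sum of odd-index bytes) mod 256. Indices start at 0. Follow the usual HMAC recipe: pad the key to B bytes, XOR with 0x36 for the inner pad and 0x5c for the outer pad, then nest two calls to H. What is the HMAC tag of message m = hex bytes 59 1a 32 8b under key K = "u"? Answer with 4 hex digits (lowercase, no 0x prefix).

Key "u" = 75 is 1 byte ≤ B = 3; zero-pad to 3 bytes: K' = 75 00 00.
K' ⊕ ipad = 43 36 36.  K' ⊕ opad = 29 5c 5c.
Inner input = (K'⊕ipad) ∥ m = 43 36 36 ∥ 59 1a 32 8b.
Inner hash: even-index sum = 286 mod 256 = 30; odd-index sum = 193 mod 256 = 193 → 1e c1.
Outer input = (K'⊕opad) ∥ inner = 29 5c 5c ∥ 1e c1.
Outer hash (tag): even-index sum = 326 mod 256 = 70; odd-index sum = 122 mod 256 = 122 → 46 7a.

467a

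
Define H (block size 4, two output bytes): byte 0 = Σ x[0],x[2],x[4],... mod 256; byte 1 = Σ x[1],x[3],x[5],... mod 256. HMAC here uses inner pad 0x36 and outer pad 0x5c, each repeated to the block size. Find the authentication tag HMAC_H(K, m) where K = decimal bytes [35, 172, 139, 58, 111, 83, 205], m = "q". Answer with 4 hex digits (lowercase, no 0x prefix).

Key decimal bytes [35, 172, 139, 58, 111, 83, 205] = 23 ac 8b 3a 6f 53 cd is 7 bytes > B = 4, so hash it first: H(key) = ea 39, then zero-pad to 4 bytes: K' = ea 39 00 00.
K' ⊕ ipad = dc 0f 36 36.  K' ⊕ opad = b6 65 5c 5c.
Inner input = (K'⊕ipad) ∥ m = dc 0f 36 36 ∥ 71.
Inner hash: even-index sum = 387 mod 256 = 131; odd-index sum = 69 mod 256 = 69 → 83 45.
Outer input = (K'⊕opad) ∥ inner = b6 65 5c 5c ∥ 83 45.
Outer hash (tag): even-index sum = 405 mod 256 = 149; odd-index sum = 262 mod 256 = 6 → 95 06.

9506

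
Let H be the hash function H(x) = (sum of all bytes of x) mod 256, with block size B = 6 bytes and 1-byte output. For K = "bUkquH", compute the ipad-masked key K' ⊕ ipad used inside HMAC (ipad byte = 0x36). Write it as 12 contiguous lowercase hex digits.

54635d47437e

Key "bUkquH" = 62 55 6b 71 75 48 is exactly B = 6 bytes: K' = 62 55 6b 71 75 48.
XOR each byte with 0x36: 62⊕36=54, 55⊕36=63, 6b⊕36=5d, 71⊕36=47, 75⊕36=43, 48⊕36=7e.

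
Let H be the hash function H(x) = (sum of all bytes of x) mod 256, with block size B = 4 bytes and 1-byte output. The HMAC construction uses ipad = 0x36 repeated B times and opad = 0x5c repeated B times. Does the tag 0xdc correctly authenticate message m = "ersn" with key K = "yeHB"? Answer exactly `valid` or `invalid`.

Key "yeHB" = 79 65 48 42 is exactly B = 4 bytes: K' = 79 65 48 42.
K' ⊕ ipad = 4f 53 7e 74; K' ⊕ opad = 25 39 14 1e.
Inner hash: sum = 79+83+126+116+101+114+115+110 = 844; mod 256 = 76 → 4c.
Outer hash (recomputed tag): sum = 37+57+20+30+76 = 220 → dc.
Recomputed tag = dc; claimed = dc → match.

valid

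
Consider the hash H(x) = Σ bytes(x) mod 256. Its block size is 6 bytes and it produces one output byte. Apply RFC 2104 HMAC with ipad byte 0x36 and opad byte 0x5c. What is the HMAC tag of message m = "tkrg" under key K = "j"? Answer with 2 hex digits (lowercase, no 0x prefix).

Key "j" = 6a is 1 byte ≤ B = 6; zero-pad to 6 bytes: K' = 6a 00 00 00 00 00.
K' ⊕ ipad = 5c 36 36 36 36 36.  K' ⊕ opad = 36 5c 5c 5c 5c 5c.
Inner input = (K'⊕ipad) ∥ m = 5c 36 36 36 36 36 ∥ 74 6b 72 67.
Inner hash: sum = 92+54+54+54+54+54+116+107+114+103 = 802; mod 256 = 34 → 22.
Outer input = (K'⊕opad) ∥ inner = 36 5c 5c 5c 5c 5c ∥ 22.
Outer hash (tag): sum = 54+92+92+92+92+92+34 = 548; mod 256 = 36 → 24.

24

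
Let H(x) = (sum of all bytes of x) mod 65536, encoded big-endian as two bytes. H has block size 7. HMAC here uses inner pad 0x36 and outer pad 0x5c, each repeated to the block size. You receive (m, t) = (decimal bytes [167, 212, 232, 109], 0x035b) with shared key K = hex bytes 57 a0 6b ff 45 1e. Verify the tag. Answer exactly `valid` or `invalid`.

valid

Key hex bytes 57 a0 6b ff 45 1e is 6 bytes ≤ B = 7; zero-pad to 7 bytes: K' = 57 a0 6b ff 45 1e 00.
K' ⊕ ipad = 61 96 5d c9 73 28 36; K' ⊕ opad = 0b fc 37 a3 19 42 5c.
Inner hash: sum = 97+150+93+201+115+40+54+167+212+232+109 = 1470 → 05 be.
Outer hash (recomputed tag): sum = 11+252+55+163+25+66+92+5+190 = 859 → 03 5b.
Recomputed tag = 035b; claimed = 035b → match.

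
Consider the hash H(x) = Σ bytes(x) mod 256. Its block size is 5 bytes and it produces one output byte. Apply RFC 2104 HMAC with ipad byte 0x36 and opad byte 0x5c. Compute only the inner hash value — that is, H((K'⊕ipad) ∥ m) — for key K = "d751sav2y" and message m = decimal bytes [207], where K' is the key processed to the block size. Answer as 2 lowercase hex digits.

67

Key "d751sav2y" = 64 37 35 31 73 61 76 32 79 is 9 bytes > B = 5, so hash it first: H(key) = f6, then zero-pad to 5 bytes: K' = f6 00 00 00 00.
K' ⊕ ipad = c0 36 36 36 36.
Inner input = c0 36 36 36 36 ∥ cf.
Inner hash: sum = 192+54+54+54+54+207 = 615; mod 256 = 103 → 67.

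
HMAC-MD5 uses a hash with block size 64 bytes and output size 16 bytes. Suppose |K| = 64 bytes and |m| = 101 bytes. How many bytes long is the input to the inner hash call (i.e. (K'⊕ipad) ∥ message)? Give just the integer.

165

Key is 64 ≤ 64 bytes, zero-padded: |K'| = 64.
Inner input = (K'⊕ipad) ∥ m → 64 + 101 = 165 bytes.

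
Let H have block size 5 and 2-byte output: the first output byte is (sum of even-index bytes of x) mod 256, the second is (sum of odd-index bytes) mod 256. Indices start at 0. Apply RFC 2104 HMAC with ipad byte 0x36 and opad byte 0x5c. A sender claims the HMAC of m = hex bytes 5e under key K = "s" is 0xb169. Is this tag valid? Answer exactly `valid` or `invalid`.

valid

Key "s" = 73 is 1 byte ≤ B = 5; zero-pad to 5 bytes: K' = 73 00 00 00 00.
K' ⊕ ipad = 45 36 36 36 36; K' ⊕ opad = 2f 5c 5c 5c 5c.
Inner hash: even-index sum = 177 mod 256 = 177; odd-index sum = 202 mod 256 = 202 → b1 ca.
Outer hash (recomputed tag): even-index sum = 433 mod 256 = 177; odd-index sum = 361 mod 256 = 105 → b1 69.
Recomputed tag = b169; claimed = b169 → match.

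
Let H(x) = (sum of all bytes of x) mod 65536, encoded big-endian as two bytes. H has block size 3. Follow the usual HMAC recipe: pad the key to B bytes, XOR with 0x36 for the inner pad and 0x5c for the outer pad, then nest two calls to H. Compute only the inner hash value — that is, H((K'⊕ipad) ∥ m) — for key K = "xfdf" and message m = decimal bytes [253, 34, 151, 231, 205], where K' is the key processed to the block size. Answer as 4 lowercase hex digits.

Key "xfdf" = 78 66 64 66 is 4 bytes > B = 3, so hash it first: H(key) = 01 a8, then zero-pad to 3 bytes: K' = 01 a8 00.
K' ⊕ ipad = 37 9e 36.
Inner input = 37 9e 36 ∥ fd 22 97 e7 cd.
Inner hash: sum = 55+158+54+253+34+151+231+205 = 1141 → 04 75.

0475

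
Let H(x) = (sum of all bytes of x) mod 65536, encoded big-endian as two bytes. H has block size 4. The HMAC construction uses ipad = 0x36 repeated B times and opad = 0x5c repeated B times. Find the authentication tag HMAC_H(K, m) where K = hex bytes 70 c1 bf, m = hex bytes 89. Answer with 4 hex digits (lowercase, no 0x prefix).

Key hex bytes 70 c1 bf is 3 bytes ≤ B = 4; zero-pad to 4 bytes: K' = 70 c1 bf 00.
K' ⊕ ipad = 46 f7 89 36.  K' ⊕ opad = 2c 9d e3 5c.
Inner input = (K'⊕ipad) ∥ m = 46 f7 89 36 ∥ 89.
Inner hash: sum = 70+247+137+54+137 = 645 → 02 85.
Outer input = (K'⊕opad) ∥ inner = 2c 9d e3 5c ∥ 02 85.
Outer hash (tag): sum = 44+157+227+92+2+133 = 655 → 02 8f.

028f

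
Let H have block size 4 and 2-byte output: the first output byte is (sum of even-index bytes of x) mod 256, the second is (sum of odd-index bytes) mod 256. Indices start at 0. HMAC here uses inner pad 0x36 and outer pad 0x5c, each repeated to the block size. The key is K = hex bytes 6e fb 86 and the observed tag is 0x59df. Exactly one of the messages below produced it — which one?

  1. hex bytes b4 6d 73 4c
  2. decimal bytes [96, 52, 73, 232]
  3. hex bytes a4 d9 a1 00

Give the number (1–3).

Key hex bytes 6e fb 86 is 3 bytes ≤ B = 4; zero-pad to 4 bytes: K' = 6e fb 86 00.
K' ⊕ ipad = 58 cd b0 36; K' ⊕ opad = 32 a7 da 5c.
m1: inner = H(58 cd b0 36 b4 6d 73 4c) = 2f bc; tag = H(32 a7 da 5c 2f bc) = 3bbf
m2: inner = H(58 cd b0 36 60 34 49 e8) = b1 1f; tag = H(32 a7 da 5c b1 1f) = bd22
m3: inner = H(58 cd b0 36 a4 d9 a1 00) = 4d dc; tag = H(32 a7 da 5c 4d dc) = 59df ← matches

3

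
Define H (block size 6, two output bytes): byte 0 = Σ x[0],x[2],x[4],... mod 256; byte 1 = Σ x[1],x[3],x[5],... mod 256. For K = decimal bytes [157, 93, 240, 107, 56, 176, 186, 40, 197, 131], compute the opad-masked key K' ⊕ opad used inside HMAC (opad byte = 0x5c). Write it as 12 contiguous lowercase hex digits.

Key decimal bytes [157, 93, 240, 107, 56, 176, 186, 40, 197, 131] = 9d 5d f0 6b 38 b0 ba 28 c5 83 is 10 bytes > B = 6, so hash it first: H(key) = 44 23, then zero-pad to 6 bytes: K' = 44 23 00 00 00 00.
XOR each byte with 0x5c: 44⊕5c=18, 23⊕5c=7f, 00⊕5c=5c, 00⊕5c=5c, 00⊕5c=5c, 00⊕5c=5c.

187f5c5c5c5c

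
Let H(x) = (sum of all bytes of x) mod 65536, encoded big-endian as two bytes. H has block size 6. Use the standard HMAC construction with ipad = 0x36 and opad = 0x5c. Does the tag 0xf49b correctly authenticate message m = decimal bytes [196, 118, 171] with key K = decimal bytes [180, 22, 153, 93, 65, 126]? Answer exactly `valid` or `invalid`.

invalid

Key decimal bytes [180, 22, 153, 93, 65, 126] = b4 16 99 5d 41 7e is exactly B = 6 bytes: K' = b4 16 99 5d 41 7e.
K' ⊕ ipad = 82 20 af 6b 77 48; K' ⊕ opad = e8 4a c5 01 1d 22.
Inner hash: sum = 130+32+175+107+119+72+196+118+171 = 1120 → 04 60.
Outer hash (recomputed tag): sum = 232+74+197+1+29+34+4+96 = 667 → 02 9b.
Recomputed tag = 029b; claimed = f49b → mismatch.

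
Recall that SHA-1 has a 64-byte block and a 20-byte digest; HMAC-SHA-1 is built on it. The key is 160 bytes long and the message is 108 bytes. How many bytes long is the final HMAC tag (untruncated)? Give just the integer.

The tag is one SHA-1 digest: 20 bytes.

20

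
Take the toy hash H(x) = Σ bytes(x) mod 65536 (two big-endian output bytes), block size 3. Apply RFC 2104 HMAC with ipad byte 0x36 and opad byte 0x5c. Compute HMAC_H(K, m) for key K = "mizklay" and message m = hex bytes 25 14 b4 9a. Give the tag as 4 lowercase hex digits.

Key "mizklay" = 6d 69 7a 6b 6c 61 79 is 7 bytes > B = 3, so hash it first: H(key) = 03 01, then zero-pad to 3 bytes: K' = 03 01 00.
K' ⊕ ipad = 35 37 36.  K' ⊕ opad = 5f 5d 5c.
Inner input = (K'⊕ipad) ∥ m = 35 37 36 ∥ 25 14 b4 9a.
Inner hash: sum = 53+55+54+37+20+180+154 = 553 → 02 29.
Outer input = (K'⊕opad) ∥ inner = 5f 5d 5c ∥ 02 29.
Outer hash (tag): sum = 95+93+92+2+41 = 323 → 01 43.

0143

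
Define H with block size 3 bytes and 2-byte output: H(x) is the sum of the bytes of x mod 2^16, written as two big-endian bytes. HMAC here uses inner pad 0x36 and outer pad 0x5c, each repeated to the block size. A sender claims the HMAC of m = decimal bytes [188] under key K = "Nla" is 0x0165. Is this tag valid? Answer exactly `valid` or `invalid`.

valid

Key "Nla" = 4e 6c 61 is exactly B = 3 bytes: K' = 4e 6c 61.
K' ⊕ ipad = 78 5a 57; K' ⊕ opad = 12 30 3d.
Inner hash: sum = 120+90+87+188 = 485 → 01 e5.
Outer hash (recomputed tag): sum = 18+48+61+1+229 = 357 → 01 65.
Recomputed tag = 0165; claimed = 0165 → match.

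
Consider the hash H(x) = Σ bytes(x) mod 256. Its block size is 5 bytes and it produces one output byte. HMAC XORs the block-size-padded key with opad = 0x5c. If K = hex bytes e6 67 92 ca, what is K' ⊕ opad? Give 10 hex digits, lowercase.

ba3bce965c

Key hex bytes e6 67 92 ca is 4 bytes ≤ B = 5; zero-pad to 5 bytes: K' = e6 67 92 ca 00.
XOR each byte with 0x5c: e6⊕5c=ba, 67⊕5c=3b, 92⊕5c=ce, ca⊕5c=96, 00⊕5c=5c.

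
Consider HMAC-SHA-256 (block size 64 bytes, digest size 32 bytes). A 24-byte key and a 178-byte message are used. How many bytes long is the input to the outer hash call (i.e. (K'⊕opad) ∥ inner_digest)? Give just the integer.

Key is 24 ≤ 64 bytes, zero-padded: |K'| = 64.
Outer input = (K'⊕opad) ∥ H(inner) → 64 + 32 = 96 bytes.

96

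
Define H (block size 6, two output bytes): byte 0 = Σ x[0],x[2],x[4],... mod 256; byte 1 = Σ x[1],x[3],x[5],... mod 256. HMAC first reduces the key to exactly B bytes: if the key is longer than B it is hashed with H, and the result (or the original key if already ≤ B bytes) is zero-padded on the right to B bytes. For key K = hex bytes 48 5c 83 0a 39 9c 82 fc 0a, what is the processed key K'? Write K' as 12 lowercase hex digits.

|K| = 9 > B = 6, so first hash the key.
H(K): even-index sum = 400 mod 256 = 144; odd-index sum = 510 mod 256 = 254 → 90 fe.
Zero-pad H(K) = 90 fe to 6 bytes: K' = 90 fe 00 00 00 00.

90fe00000000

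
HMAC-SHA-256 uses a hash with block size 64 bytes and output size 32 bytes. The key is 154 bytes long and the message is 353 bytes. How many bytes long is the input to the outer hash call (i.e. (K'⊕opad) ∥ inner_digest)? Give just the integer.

96

Key is 154 > 64 bytes, so it is hashed to 32 bytes then zero-padded to 64: |K'| = 64.
Outer input = (K'⊕opad) ∥ H(inner) → 64 + 32 = 96 bytes.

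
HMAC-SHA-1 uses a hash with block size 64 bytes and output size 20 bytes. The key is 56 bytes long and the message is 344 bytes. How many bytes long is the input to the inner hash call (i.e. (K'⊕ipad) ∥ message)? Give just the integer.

408

Key is 56 ≤ 64 bytes, zero-padded: |K'| = 64.
Inner input = (K'⊕ipad) ∥ m → 64 + 344 = 408 bytes.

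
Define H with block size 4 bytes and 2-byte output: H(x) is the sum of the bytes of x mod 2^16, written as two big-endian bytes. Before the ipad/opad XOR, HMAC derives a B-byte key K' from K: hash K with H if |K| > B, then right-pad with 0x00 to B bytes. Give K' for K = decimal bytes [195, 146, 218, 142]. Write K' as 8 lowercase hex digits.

c392da8e

Key decimal bytes [195, 146, 218, 142] = c3 92 da 8e is exactly B = 4 bytes: K' = c3 92 da 8e.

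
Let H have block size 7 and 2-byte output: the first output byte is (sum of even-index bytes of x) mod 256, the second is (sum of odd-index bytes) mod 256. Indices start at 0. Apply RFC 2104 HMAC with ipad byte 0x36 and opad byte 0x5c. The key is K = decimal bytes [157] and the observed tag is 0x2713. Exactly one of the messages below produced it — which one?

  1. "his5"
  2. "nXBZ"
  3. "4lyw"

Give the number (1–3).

2

Key decimal bytes [157] = 9d is 1 byte ≤ B = 7; zero-pad to 7 bytes: K' = 9d 00 00 00 00 00 00.
K' ⊕ ipad = ab 36 36 36 36 36 36; K' ⊕ opad = c1 5c 5c 5c 5c 5c 5c.
m1: inner = H(ab 36 36 36 36 36 36 68 69 73 35) = eb 7d; tag = H(c1 5c 5c 5c 5c 5c 5c eb 7d) = 52ff
m2: inner = H(ab 36 36 36 36 36 36 6e 58 42 5a) = ff 52; tag = H(c1 5c 5c 5c 5c 5c 5c ff 52) = 2713 ← matches
m3: inner = H(ab 36 36 36 36 36 36 34 6c 79 77) = 30 4f; tag = H(c1 5c 5c 5c 5c 5c 5c 30 4f) = 2444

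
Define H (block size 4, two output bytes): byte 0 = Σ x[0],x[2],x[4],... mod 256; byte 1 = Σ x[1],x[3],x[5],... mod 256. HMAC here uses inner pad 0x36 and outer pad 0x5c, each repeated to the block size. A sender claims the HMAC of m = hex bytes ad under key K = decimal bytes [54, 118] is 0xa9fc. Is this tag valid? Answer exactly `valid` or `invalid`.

Key decimal bytes [54, 118] = 36 76 is 2 bytes ≤ B = 4; zero-pad to 4 bytes: K' = 36 76 00 00.
K' ⊕ ipad = 00 40 36 36; K' ⊕ opad = 6a 2a 5c 5c.
Inner hash: even-index sum = 227 mod 256 = 227; odd-index sum = 118 mod 256 = 118 → e3 76.
Outer hash (recomputed tag): even-index sum = 425 mod 256 = 169; odd-index sum = 252 mod 256 = 252 → a9 fc.
Recomputed tag = a9fc; claimed = a9fc → match.

valid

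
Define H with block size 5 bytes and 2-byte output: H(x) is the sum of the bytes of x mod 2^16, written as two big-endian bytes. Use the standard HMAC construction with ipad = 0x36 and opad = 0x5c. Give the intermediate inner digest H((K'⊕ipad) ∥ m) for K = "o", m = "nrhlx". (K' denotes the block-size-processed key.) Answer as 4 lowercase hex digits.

Key "o" = 6f is 1 byte ≤ B = 5; zero-pad to 5 bytes: K' = 6f 00 00 00 00.
K' ⊕ ipad = 59 36 36 36 36.
Inner input = 59 36 36 36 36 ∥ 6e 72 68 6c 78.
Inner hash: sum = 89+54+54+54+54+110+114+104+108+120 = 861 → 03 5d.

035d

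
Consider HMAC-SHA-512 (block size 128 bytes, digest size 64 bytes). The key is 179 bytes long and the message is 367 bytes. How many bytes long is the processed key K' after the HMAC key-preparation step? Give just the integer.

128

Key is 179 > 128 bytes, so it is hashed to 64 bytes then zero-padded to 128: |K'| = 128.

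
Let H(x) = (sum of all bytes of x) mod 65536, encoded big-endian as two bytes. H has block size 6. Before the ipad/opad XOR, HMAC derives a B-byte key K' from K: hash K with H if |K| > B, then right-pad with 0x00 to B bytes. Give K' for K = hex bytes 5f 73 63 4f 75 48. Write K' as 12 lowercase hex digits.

Key hex bytes 5f 73 63 4f 75 48 is exactly B = 6 bytes: K' = 5f 73 63 4f 75 48.

5f73634f7548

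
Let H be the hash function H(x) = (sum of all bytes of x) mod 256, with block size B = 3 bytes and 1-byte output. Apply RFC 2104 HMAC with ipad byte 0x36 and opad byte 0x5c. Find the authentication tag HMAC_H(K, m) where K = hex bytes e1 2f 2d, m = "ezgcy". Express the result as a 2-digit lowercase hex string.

Key hex bytes e1 2f 2d is exactly B = 3 bytes: K' = e1 2f 2d.
K' ⊕ ipad = d7 19 1b.  K' ⊕ opad = bd 73 71.
Inner input = (K'⊕ipad) ∥ m = d7 19 1b ∥ 65 7a 67 63 79.
Inner hash: sum = 215+25+27+101+122+103+99+121 = 813; mod 256 = 45 → 2d.
Outer input = (K'⊕opad) ∥ inner = bd 73 71 ∥ 2d.
Outer hash (tag): sum = 189+115+113+45 = 462; mod 256 = 206 → ce.

ce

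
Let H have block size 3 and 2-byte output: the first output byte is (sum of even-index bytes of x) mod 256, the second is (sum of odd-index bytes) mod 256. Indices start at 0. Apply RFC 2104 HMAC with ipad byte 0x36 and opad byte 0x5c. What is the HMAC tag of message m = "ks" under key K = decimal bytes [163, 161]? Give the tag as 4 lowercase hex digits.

Key decimal bytes [163, 161] = a3 a1 is 2 bytes ≤ B = 3; zero-pad to 3 bytes: K' = a3 a1 00.
K' ⊕ ipad = 95 97 36.  K' ⊕ opad = ff fd 5c.
Inner input = (K'⊕ipad) ∥ m = 95 97 36 ∥ 6b 73.
Inner hash: even-index sum = 318 mod 256 = 62; odd-index sum = 258 mod 256 = 2 → 3e 02.
Outer input = (K'⊕opad) ∥ inner = ff fd 5c ∥ 3e 02.
Outer hash (tag): even-index sum = 349 mod 256 = 93; odd-index sum = 315 mod 256 = 59 → 5d 3b.

5d3b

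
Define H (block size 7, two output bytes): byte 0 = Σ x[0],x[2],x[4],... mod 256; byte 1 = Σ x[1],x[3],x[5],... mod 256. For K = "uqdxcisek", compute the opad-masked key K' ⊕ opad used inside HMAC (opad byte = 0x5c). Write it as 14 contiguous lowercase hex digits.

Key "uqdxcisek" = 75 71 64 78 63 69 73 65 6b is 9 bytes > B = 7, so hash it first: H(key) = 1a b7, then zero-pad to 7 bytes: K' = 1a b7 00 00 00 00 00.
XOR each byte with 0x5c: 1a⊕5c=46, b7⊕5c=eb, 00⊕5c=5c, 00⊕5c=5c, 00⊕5c=5c, 00⊕5c=5c, 00⊕5c=5c.

46eb5c5c5c5c5c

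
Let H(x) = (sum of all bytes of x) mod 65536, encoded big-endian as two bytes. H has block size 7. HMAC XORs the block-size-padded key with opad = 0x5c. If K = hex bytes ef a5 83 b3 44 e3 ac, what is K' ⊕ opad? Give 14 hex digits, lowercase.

b3f9dfef18bff0

Key hex bytes ef a5 83 b3 44 e3 ac is exactly B = 7 bytes: K' = ef a5 83 b3 44 e3 ac.
XOR each byte with 0x5c: ef⊕5c=b3, a5⊕5c=f9, 83⊕5c=df, b3⊕5c=ef, 44⊕5c=18, e3⊕5c=bf, ac⊕5c=f0.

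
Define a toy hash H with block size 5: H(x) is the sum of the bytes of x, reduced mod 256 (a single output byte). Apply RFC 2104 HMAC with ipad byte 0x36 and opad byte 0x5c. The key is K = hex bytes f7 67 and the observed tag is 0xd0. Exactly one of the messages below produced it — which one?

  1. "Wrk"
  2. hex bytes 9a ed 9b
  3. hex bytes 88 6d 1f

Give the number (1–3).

Key hex bytes f7 67 is 2 bytes ≤ B = 5; zero-pad to 5 bytes: K' = f7 67 00 00 00.
K' ⊕ ipad = c1 51 36 36 36; K' ⊕ opad = ab 3b 5c 5c 5c.
m1: inner = H(c1 51 36 36 36 57 72 6b) = e8; tag = H(ab 3b 5c 5c 5c e8) = e2
m2: inner = H(c1 51 36 36 36 9a ed 9b) = d6; tag = H(ab 3b 5c 5c 5c d6) = d0 ← matches
m3: inner = H(c1 51 36 36 36 88 6d 1f) = c8; tag = H(ab 3b 5c 5c 5c c8) = c2

2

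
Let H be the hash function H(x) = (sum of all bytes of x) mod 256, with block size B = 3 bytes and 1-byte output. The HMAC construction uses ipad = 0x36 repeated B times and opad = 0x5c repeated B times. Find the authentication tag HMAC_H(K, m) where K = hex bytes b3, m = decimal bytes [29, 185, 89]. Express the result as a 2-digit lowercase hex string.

Key hex bytes b3 is 1 byte ≤ B = 3; zero-pad to 3 bytes: K' = b3 00 00.
K' ⊕ ipad = 85 36 36.  K' ⊕ opad = ef 5c 5c.
Inner input = (K'⊕ipad) ∥ m = 85 36 36 ∥ 1d b9 59.
Inner hash: sum = 133+54+54+29+185+89 = 544; mod 256 = 32 → 20.
Outer input = (K'⊕opad) ∥ inner = ef 5c 5c ∥ 20.
Outer hash (tag): sum = 239+92+92+32 = 455; mod 256 = 199 → c7.

c7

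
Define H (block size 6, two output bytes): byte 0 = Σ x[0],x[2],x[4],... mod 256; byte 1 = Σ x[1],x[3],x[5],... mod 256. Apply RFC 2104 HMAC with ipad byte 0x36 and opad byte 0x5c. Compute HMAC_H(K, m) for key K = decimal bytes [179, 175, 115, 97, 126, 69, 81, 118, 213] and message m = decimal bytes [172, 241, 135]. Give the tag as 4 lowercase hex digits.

e9a9

Key decimal bytes [179, 175, 115, 97, 126, 69, 81, 118, 213] = b3 af 73 61 7e 45 51 76 d5 is 9 bytes > B = 6, so hash it first: H(key) = ca cb, then zero-pad to 6 bytes: K' = ca cb 00 00 00 00.
K' ⊕ ipad = fc fd 36 36 36 36.  K' ⊕ opad = 96 97 5c 5c 5c 5c.
Inner input = (K'⊕ipad) ∥ m = fc fd 36 36 36 36 ∥ ac f1 87.
Inner hash: even-index sum = 667 mod 256 = 155; odd-index sum = 602 mod 256 = 90 → 9b 5a.
Outer input = (K'⊕opad) ∥ inner = 96 97 5c 5c 5c 5c ∥ 9b 5a.
Outer hash (tag): even-index sum = 489 mod 256 = 233; odd-index sum = 425 mod 256 = 169 → e9 a9.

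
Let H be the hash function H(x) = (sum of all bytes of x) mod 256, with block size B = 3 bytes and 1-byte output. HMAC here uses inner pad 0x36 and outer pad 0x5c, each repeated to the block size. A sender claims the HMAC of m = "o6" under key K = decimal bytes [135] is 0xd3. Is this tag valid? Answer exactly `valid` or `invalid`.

Key decimal bytes [135] = 87 is 1 byte ≤ B = 3; zero-pad to 3 bytes: K' = 87 00 00.
K' ⊕ ipad = b1 36 36; K' ⊕ opad = db 5c 5c.
Inner hash: sum = 177+54+54+111+54 = 450; mod 256 = 194 → c2.
Outer hash (recomputed tag): sum = 219+92+92+194 = 597; mod 256 = 85 → 55.
Recomputed tag = 55; claimed = d3 → mismatch.

invalid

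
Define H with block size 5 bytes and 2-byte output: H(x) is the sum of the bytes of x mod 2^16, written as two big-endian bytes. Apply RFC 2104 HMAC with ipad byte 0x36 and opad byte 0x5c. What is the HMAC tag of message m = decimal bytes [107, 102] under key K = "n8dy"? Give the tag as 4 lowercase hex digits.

Key "n8dy" = 6e 38 64 79 is 4 bytes ≤ B = 5; zero-pad to 5 bytes: K' = 6e 38 64 79 00.
K' ⊕ ipad = 58 0e 52 4f 36.  K' ⊕ opad = 32 64 38 25 5c.
Inner input = (K'⊕ipad) ∥ m = 58 0e 52 4f 36 ∥ 6b 66.
Inner hash: sum = 88+14+82+79+54+107+102 = 526 → 02 0e.
Outer input = (K'⊕opad) ∥ inner = 32 64 38 25 5c ∥ 02 0e.
Outer hash (tag): sum = 50+100+56+37+92+2+14 = 351 → 01 5f.

015f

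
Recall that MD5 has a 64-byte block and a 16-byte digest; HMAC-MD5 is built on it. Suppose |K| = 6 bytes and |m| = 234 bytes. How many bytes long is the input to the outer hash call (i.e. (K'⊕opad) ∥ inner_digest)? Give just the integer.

80

Key is 6 ≤ 64 bytes, zero-padded: |K'| = 64.
Outer input = (K'⊕opad) ∥ H(inner) → 64 + 16 = 80 bytes.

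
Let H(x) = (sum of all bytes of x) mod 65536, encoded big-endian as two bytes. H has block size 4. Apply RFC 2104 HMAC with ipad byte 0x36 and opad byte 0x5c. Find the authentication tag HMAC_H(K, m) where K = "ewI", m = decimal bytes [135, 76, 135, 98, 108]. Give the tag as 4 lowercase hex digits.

Key "ewI" = 65 77 49 is 3 bytes ≤ B = 4; zero-pad to 4 bytes: K' = 65 77 49 00.
K' ⊕ ipad = 53 41 7f 36.  K' ⊕ opad = 39 2b 15 5c.
Inner input = (K'⊕ipad) ∥ m = 53 41 7f 36 ∥ 87 4c 87 62 6c.
Inner hash: sum = 83+65+127+54+135+76+135+98+108 = 881 → 03 71.
Outer input = (K'⊕opad) ∥ inner = 39 2b 15 5c ∥ 03 71.
Outer hash (tag): sum = 57+43+21+92+3+113 = 329 → 01 49.

0149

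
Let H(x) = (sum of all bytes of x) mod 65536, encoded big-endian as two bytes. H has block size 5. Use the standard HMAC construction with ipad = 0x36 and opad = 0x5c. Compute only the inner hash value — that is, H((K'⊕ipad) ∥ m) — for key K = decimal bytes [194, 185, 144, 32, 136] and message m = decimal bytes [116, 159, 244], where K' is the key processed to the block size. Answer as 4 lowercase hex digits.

Key decimal bytes [194, 185, 144, 32, 136] = c2 b9 90 20 88 is exactly B = 5 bytes: K' = c2 b9 90 20 88.
K' ⊕ ipad = f4 8f a6 16 be.
Inner input = f4 8f a6 16 be ∥ 74 9f f4.
Inner hash: sum = 244+143+166+22+190+116+159+244 = 1284 → 05 04.

0504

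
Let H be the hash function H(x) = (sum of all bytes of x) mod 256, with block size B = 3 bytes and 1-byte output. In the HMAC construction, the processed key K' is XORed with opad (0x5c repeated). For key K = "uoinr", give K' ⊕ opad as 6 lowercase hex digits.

Key "uoinr" = 75 6f 69 6e 72 is 5 bytes > B = 3, so hash it first: H(key) = 2d, then zero-pad to 3 bytes: K' = 2d 00 00.
XOR each byte with 0x5c: 2d⊕5c=71, 00⊕5c=5c, 00⊕5c=5c.

715c5c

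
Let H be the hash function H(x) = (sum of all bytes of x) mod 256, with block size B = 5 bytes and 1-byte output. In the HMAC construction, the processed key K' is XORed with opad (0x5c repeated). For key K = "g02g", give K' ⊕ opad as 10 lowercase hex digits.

3b6c6e3b5c

Key "g02g" = 67 30 32 67 is 4 bytes ≤ B = 5; zero-pad to 5 bytes: K' = 67 30 32 67 00.
XOR each byte with 0x5c: 67⊕5c=3b, 30⊕5c=6c, 32⊕5c=6e, 67⊕5c=3b, 00⊕5c=5c.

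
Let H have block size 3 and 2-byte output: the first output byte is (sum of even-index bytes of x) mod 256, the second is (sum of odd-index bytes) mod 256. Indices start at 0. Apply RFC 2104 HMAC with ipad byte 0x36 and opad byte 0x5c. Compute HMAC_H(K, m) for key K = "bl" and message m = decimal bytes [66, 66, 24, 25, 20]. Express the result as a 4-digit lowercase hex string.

Key "bl" = 62 6c is 2 bytes ≤ B = 3; zero-pad to 3 bytes: K' = 62 6c 00.
K' ⊕ ipad = 54 5a 36.  K' ⊕ opad = 3e 30 5c.
Inner input = (K'⊕ipad) ∥ m = 54 5a 36 ∥ 42 42 18 19 14.
Inner hash: even-index sum = 229 mod 256 = 229; odd-index sum = 200 mod 256 = 200 → e5 c8.
Outer input = (K'⊕opad) ∥ inner = 3e 30 5c ∥ e5 c8.
Outer hash (tag): even-index sum = 354 mod 256 = 98; odd-index sum = 277 mod 256 = 21 → 62 15.

6215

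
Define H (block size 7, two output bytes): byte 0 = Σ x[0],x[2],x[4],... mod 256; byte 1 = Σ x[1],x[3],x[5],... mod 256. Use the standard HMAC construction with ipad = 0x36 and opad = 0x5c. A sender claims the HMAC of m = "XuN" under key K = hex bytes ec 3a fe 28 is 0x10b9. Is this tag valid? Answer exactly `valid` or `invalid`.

Key hex bytes ec 3a fe 28 is 4 bytes ≤ B = 7; zero-pad to 7 bytes: K' = ec 3a fe 28 00 00 00.
K' ⊕ ipad = da 0c c8 1e 36 36 36; K' ⊕ opad = b0 66 a2 74 5c 5c 5c.
Inner hash: even-index sum = 643 mod 256 = 131; odd-index sum = 262 mod 256 = 6 → 83 06.
Outer hash (recomputed tag): even-index sum = 528 mod 256 = 16; odd-index sum = 441 mod 256 = 185 → 10 b9.
Recomputed tag = 10b9; claimed = 10b9 → match.

valid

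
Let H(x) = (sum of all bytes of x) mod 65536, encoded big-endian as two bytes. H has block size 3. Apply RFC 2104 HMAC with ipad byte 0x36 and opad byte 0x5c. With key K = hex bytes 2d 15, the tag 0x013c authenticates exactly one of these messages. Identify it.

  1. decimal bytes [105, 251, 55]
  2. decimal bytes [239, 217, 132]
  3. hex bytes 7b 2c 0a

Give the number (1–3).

Key hex bytes 2d 15 is 2 bytes ≤ B = 3; zero-pad to 3 bytes: K' = 2d 15 00.
K' ⊕ ipad = 1b 23 36; K' ⊕ opad = 71 49 5c.
m1: inner = H(1b 23 36 69 fb 37) = 02 0f; tag = H(71 49 5c 02 0f) = 0127
m2: inner = H(1b 23 36 ef d9 84) = 02 c0; tag = H(71 49 5c 02 c0) = 01d8
m3: inner = H(1b 23 36 7b 2c 0a) = 01 25; tag = H(71 49 5c 01 25) = 013c ← matches

3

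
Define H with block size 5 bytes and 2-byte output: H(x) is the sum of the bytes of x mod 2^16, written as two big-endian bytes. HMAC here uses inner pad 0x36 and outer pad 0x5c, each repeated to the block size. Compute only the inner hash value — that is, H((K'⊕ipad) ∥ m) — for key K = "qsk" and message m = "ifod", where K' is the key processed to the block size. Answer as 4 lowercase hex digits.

Key "qsk" = 71 73 6b is 3 bytes ≤ B = 5; zero-pad to 5 bytes: K' = 71 73 6b 00 00.
K' ⊕ ipad = 47 45 5d 36 36.
Inner input = 47 45 5d 36 36 ∥ 69 66 6f 64.
Inner hash: sum = 71+69+93+54+54+105+102+111+100 = 759 → 02 f7.

02f7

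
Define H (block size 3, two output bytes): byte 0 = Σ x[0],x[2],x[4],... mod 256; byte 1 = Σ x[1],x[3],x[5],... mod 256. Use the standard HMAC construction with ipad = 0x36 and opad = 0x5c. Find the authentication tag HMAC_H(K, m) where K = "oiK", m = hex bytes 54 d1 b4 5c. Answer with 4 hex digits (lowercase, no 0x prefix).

b138

Key "oiK" = 6f 69 4b is exactly B = 3 bytes: K' = 6f 69 4b.
K' ⊕ ipad = 59 5f 7d.  K' ⊕ opad = 33 35 17.
Inner input = (K'⊕ipad) ∥ m = 59 5f 7d ∥ 54 d1 b4 5c.
Inner hash: even-index sum = 515 mod 256 = 3; odd-index sum = 359 mod 256 = 103 → 03 67.
Outer input = (K'⊕opad) ∥ inner = 33 35 17 ∥ 03 67.
Outer hash (tag): even-index sum = 177 mod 256 = 177; odd-index sum = 56 mod 256 = 56 → b1 38.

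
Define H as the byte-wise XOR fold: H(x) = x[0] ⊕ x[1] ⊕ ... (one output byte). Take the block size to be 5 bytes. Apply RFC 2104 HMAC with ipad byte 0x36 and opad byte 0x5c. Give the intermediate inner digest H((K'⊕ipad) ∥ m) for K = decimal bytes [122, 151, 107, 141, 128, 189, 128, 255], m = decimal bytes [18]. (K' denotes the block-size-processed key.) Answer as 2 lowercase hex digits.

Key decimal bytes [122, 151, 107, 141, 128, 189, 128, 255] = 7a 97 6b 8d 80 bd 80 ff is 8 bytes > B = 5, so hash it first: H(key) = 49, then zero-pad to 5 bytes: K' = 49 00 00 00 00.
K' ⊕ ipad = 7f 36 36 36 36.
Inner input = 7f 36 36 36 36 ∥ 12.
Inner hash: XOR 7f⊕36⊕36⊕36⊕36⊕12 = 6d.

6d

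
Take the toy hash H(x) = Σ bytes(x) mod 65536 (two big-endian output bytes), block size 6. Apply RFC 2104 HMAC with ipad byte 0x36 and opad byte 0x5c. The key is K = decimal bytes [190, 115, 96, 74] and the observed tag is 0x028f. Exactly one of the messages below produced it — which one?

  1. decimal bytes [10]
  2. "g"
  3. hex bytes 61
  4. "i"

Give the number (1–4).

2

Key decimal bytes [190, 115, 96, 74] = be 73 60 4a is 4 bytes ≤ B = 6; zero-pad to 6 bytes: K' = be 73 60 4a 00 00.
K' ⊕ ipad = 88 45 56 7c 36 36; K' ⊕ opad = e2 2f 3c 16 5c 5c.
m1: inner = H(88 45 56 7c 36 36 0a) = 02 15; tag = H(e2 2f 3c 16 5c 5c 02 15) = 0232
m2: inner = H(88 45 56 7c 36 36 67) = 02 72; tag = H(e2 2f 3c 16 5c 5c 02 72) = 028f ← matches
m3: inner = H(88 45 56 7c 36 36 61) = 02 6c; tag = H(e2 2f 3c 16 5c 5c 02 6c) = 0289
m4: inner = H(88 45 56 7c 36 36 69) = 02 74; tag = H(e2 2f 3c 16 5c 5c 02 74) = 0291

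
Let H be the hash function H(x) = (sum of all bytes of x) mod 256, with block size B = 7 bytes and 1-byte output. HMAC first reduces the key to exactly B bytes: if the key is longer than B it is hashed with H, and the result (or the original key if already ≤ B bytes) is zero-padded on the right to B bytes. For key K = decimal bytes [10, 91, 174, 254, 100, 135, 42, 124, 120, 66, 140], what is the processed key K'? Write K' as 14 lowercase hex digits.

e8000000000000

|K| = 11 > B = 7, so first hash the key.
H(K): sum = 10+91+174+254+100+135+42+124+120+66+140 = 1256; mod 256 = 232 → e8.
Zero-pad H(K) = e8 to 7 bytes: K' = e8 00 00 00 00 00 00.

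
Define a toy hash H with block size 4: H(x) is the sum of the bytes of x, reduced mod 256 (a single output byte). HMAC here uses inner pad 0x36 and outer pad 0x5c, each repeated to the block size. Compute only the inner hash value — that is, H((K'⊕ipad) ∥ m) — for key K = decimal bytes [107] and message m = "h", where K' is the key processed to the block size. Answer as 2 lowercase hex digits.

Key decimal bytes [107] = 6b is 1 byte ≤ B = 4; zero-pad to 4 bytes: K' = 6b 00 00 00.
K' ⊕ ipad = 5d 36 36 36.
Inner input = 5d 36 36 36 ∥ 68.
Inner hash: sum = 93+54+54+54+104 = 359; mod 256 = 103 → 67.

67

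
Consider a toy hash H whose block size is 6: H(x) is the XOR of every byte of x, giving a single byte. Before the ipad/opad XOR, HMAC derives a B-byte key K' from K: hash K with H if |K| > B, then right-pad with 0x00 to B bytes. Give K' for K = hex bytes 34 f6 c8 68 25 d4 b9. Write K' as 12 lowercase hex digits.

|K| = 7 > B = 6, so first hash the key.
H(K): XOR 34⊕f6⊕c8⊕68⊕25⊕d4⊕b9 = 2a.
Zero-pad H(K) = 2a to 6 bytes: K' = 2a 00 00 00 00 00.

2a0000000000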